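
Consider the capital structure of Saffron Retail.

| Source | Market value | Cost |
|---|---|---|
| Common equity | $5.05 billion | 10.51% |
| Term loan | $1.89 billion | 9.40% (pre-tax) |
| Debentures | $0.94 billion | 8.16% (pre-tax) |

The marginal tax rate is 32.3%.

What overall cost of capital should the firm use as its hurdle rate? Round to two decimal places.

8.92%

Total capital V = 5.05 + 1.89 + 0.94 = 7.88.
Equity: weight = 5.05/7.88 = 0.6409; cost = 10.51%.
Term loan: weight = 1.89/7.88 = 0.2398; after-tax cost = 9.4% × (1 − 32.3%) = 6.3638%.
Debentures: weight = 0.94/7.88 = 0.1193; after-tax cost = 8.16% × (1 − 32.3%) = 5.5243%.
WACC = 0.6409 × 10.5100% + 0.2398 × 6.3638% + 0.1193 × 5.5243% = 8.9208%.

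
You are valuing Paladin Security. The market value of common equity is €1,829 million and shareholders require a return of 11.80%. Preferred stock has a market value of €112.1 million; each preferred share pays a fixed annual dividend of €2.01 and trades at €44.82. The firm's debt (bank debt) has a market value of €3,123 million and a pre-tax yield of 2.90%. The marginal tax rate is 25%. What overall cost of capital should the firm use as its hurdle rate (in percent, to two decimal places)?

5.70%

Cost of preferred: Rp = 2.01 / 44.82 = 4.4846%.
Total capital V = 1829 + 112.1 + 3123 = 5064.1.
Equity: weight = 1829/5064.1 = 0.3612; cost = 11.8%.
Preferred: weight = 112.1/5064.1 = 0.0221; cost = 4.4846%.
Bank debt: weight = 3123/5064.1 = 0.6167; after-tax cost = 2.9% × (1 − 25%) = 2.1750%.
WACC = 0.3612 × 11.8000% + 0.0221 × 4.4846% + 0.6167 × 2.1750% = 5.7024%.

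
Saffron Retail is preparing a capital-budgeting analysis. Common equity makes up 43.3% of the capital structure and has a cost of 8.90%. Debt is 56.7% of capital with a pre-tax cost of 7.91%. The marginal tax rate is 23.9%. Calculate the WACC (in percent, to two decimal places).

7.27%

After-tax cost of debt = 7.91% × (1 − 23.9%) = 6.0195%.
WACC = 0.433 × 8.9000% + 0.567 × 6.0195% = 7.2668%.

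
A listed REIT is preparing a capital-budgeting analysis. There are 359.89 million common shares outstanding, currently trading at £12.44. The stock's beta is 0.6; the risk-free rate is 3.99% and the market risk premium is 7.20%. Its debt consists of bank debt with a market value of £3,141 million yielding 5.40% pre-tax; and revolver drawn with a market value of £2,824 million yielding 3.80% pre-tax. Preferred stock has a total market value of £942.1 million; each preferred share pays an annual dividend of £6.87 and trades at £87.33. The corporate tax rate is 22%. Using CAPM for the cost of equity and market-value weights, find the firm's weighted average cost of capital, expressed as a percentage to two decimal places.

Cost of equity via CAPM: Re = 3.99% + 0.6 × 7.2% = 8.3100%.
Cost of preferred: Rp = 6.87 / 87.33 = 7.8667%.
Market value of equity E = 12.44 × 359.89m = 4477.0316m.
Total capital V = 4477.0316 + 942.1 + 3141 + 2824 = 11384.1316.
Equity: weight = 4477.0316/11384.1316 = 0.3933; cost = 8.31%.
Preferred: weight = 942.1/11384.1316 = 0.0828; cost = 7.8667%.
Bank debt: weight = 3141/11384.1316 = 0.2759; after-tax cost = 5.4% × (1 − 22%) = 4.2120%.
Revolver drawn: weight = 2824/11384.1316 = 0.2481; after-tax cost = 3.8% × (1 − 22%) = 2.9640%.
WACC = 0.3933 × 8.3100% + 0.0828 × 7.8667% + 0.2759 × 4.2120% + 0.2481 × 2.9640% = 5.8165%.

5.82%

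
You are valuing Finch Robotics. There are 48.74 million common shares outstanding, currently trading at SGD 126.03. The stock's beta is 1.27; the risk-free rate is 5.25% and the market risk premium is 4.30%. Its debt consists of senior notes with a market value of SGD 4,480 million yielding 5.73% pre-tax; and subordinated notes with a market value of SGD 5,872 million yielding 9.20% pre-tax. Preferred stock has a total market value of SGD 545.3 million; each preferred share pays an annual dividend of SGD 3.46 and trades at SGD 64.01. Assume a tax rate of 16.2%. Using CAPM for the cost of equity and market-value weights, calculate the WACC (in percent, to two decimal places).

Cost of equity via CAPM: Re = 5.25% + 1.27 × 4.3% = 10.7110%.
Cost of preferred: Rp = 3.46 / 64.01 = 5.4054%.
Market value of equity E = 126.03 × 48.74m = 6142.7022m.
Total capital V = 6142.7022 + 545.3 + 4480 + 5872 = 17040.0022.
Equity: weight = 6142.7022/17040.0022 = 0.3605; cost = 10.711%.
Preferred: weight = 545.3/17040.0022 = 0.0320; cost = 5.4054%.
Senior notes: weight = 4480/17040.0022 = 0.2629; after-tax cost = 5.73% × (1 − 16.2%) = 4.8017%.
Subordinated notes: weight = 5872/17040.0022 = 0.3446; after-tax cost = 9.2% × (1 − 16.2%) = 7.7096%.
WACC = 0.3605 × 10.7110% + 0.0320 × 5.4054% + 0.2629 × 4.8017% + 0.3446 × 7.7096% = 7.9533%.

7.95%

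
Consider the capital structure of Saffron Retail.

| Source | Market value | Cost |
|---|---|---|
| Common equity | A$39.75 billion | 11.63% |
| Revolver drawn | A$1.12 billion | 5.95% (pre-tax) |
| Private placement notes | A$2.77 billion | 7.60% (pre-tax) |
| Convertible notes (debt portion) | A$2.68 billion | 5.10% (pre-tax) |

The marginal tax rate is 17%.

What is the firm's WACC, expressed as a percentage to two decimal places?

10.72%

Total capital V = 39.75 + 1.12 + 2.77 + 2.68 = 46.32.
Equity: weight = 39.75/46.32 = 0.8582; cost = 11.63%.
Revolver drawn: weight = 1.12/46.32 = 0.0242; after-tax cost = 5.95% × (1 − 17%) = 4.9385%.
Private placement notes: weight = 2.77/46.32 = 0.0598; after-tax cost = 7.6% × (1 − 17%) = 6.3080%.
Convertible notes (debt portion): weight = 2.68/46.32 = 0.0579; after-tax cost = 5.1% × (1 − 17%) = 4.2330%.
WACC = 0.8582 × 11.6300% + 0.0242 × 4.9385% + 0.0598 × 6.3080% + 0.0579 × 4.2330% = 10.7220%.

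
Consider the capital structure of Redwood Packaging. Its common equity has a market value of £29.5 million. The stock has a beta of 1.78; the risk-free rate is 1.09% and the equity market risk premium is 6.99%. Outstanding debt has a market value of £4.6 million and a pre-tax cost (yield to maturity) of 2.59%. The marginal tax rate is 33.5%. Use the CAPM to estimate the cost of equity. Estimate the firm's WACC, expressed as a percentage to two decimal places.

11.94%

Cost of equity via CAPM: Re = 1.09% + 1.78 × 6.99% = 13.5322%.
Total capital V = 29.5 + 4.6 = 34.1.
Equity: weight = 29.5/34.1 = 0.8651; cost = 13.5322%.
Debt: weight = 4.6/34.1 = 0.1349; after-tax cost = 2.59% × (1 − 33.5%) = 1.7224%.
WACC = 0.8651 × 13.5322% + 0.1349 × 1.7224% = 11.9391%.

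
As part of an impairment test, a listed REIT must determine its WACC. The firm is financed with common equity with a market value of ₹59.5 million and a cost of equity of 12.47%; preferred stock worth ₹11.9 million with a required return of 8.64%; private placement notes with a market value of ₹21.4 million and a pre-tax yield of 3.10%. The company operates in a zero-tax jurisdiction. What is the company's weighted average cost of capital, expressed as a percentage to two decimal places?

Total capital V = 59.5 + 11.9 + 21.4 = 92.8.
Equity: weight = 59.5/92.8 = 0.6412; cost = 12.47%.
Preferred: weight = 11.9/92.8 = 0.1282; cost = 8.64%.
Private placement notes: weight = 21.4/92.8 = 0.2306; after-tax cost = 3.1% × (1 − 0%) = 3.1000%.
WACC = 0.6412 × 12.4700% + 0.1282 × 8.6400% + 0.2306 × 3.1000% = 9.8181%.

9.82%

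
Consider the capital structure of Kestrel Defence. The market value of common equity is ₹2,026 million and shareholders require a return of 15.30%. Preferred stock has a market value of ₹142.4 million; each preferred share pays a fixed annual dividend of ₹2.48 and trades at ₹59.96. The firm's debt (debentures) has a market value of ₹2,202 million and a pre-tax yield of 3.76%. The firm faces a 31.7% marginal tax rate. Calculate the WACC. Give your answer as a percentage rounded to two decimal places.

Cost of preferred: Rp = 2.48 / 59.96 = 4.1361%.
Total capital V = 2026 + 142.4 + 2202 = 4370.4.
Equity: weight = 2026/4370.4 = 0.4636; cost = 15.3%.
Preferred: weight = 142.4/4370.4 = 0.0326; cost = 4.1361%.
Debentures: weight = 2202/4370.4 = 0.5038; after-tax cost = 3.76% × (1 − 31.7%) = 2.5681%.
WACC = 0.4636 × 15.3000% + 0.0326 × 4.1361% + 0.5038 × 2.5681% = 8.5213%.

8.52%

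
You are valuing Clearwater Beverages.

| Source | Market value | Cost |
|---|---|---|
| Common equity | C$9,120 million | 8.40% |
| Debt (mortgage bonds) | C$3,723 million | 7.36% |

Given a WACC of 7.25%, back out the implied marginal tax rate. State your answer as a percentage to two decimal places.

Total capital V = 9120 + 3723 = 12843.
Equity weight = 9120/12843 = 0.7101.
Mortgage bonds weight = 3723/12843 = 0.2899.
Equity contribution = 0.7101 × 8.4% = 5.9650%.
Debt contribution must be 7.25% − 5.9650% = 1.2850%.
0.2899 × 7.36% × (1 − T) = 1.2850%  ⇒  (1 − T) = 0.6023.
T = 39.7701%.

39.77%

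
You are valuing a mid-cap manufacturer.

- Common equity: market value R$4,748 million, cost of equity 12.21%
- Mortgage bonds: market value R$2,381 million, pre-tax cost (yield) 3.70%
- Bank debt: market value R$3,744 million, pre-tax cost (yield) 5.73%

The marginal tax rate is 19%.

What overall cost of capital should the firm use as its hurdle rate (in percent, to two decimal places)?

Total capital V = 4748 + 2381 + 3744 = 10873.
Equity: weight = 4748/10873 = 0.4367; cost = 12.21%.
Mortgage bonds: weight = 2381/10873 = 0.2190; after-tax cost = 3.7% × (1 − 19%) = 2.9970%.
Bank debt: weight = 3744/10873 = 0.3443; after-tax cost = 5.73% × (1 − 19%) = 4.6413%.
WACC = 0.4367 × 12.2100% + 0.2190 × 2.9970% + 0.3443 × 4.6413% = 7.5863%.

7.59%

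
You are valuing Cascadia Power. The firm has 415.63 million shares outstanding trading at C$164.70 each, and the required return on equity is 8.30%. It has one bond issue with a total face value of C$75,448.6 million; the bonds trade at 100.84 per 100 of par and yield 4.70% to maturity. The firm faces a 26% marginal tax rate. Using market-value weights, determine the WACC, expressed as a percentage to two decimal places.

5.76%

Market value of equity E = 164.7 × 415.63m = 68454.261m. Market value of debt D = 75448.6m × 100.84/100 = 76082.36824m.
Total capital V = 68454.261 + 76082.36824 = 144536.62924.
Equity: weight = 68454.261/144536.62924 = 0.4736; cost = 8.3%.
Bonds outstanding: weight = 76082.36824/144536.62924 = 0.5264; after-tax cost = 4.7% × (1 − 26%) = 3.4780%.
WACC = 0.4736 × 8.3000% + 0.5264 × 3.4780% = 5.7618%.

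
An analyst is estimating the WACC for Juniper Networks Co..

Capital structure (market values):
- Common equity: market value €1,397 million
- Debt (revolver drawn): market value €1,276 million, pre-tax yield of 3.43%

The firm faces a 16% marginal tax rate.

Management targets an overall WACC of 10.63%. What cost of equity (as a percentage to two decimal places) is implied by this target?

17.71%

Total capital V = 1397 + 1276 = 2673.
Equity weight = 1397/2673 = 0.5226.
Revolver drawn weight = 1276/2673 = 0.4774.
Debt contribution = 0.4774 × 3.43% × (1 − 16%) = 1.3754%.
Required equity contribution = 10.63% − 1.3754% = 9.2546%.
Re = 9.2546% / 0.5226 = 17.7076%.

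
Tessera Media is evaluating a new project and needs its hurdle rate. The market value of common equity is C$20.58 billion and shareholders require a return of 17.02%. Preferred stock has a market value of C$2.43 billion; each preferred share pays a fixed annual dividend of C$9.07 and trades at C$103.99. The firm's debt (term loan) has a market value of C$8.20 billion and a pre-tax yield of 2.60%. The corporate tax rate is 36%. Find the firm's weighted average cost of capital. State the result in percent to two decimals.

Cost of preferred: Rp = 9.07 / 103.99 = 8.7220%.
Total capital V = 20.58 + 2.43 + 8.2 = 31.21.
Equity: weight = 20.58/31.21 = 0.6594; cost = 17.02%.
Preferred: weight = 2.43/31.21 = 0.0779; cost = 8.722%.
Term loan: weight = 8.2/31.21 = 0.2627; after-tax cost = 2.6% × (1 − 36%) = 1.6640%.
WACC = 0.6594 × 17.0200% + 0.0779 × 8.7220% + 0.2627 × 1.6640% = 12.3393%.

12.34%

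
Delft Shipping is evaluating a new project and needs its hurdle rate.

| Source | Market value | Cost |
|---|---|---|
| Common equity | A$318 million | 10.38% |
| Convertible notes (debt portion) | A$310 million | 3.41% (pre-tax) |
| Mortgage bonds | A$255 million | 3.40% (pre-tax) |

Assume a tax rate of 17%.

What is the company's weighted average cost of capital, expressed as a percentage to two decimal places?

5.55%

Total capital V = 318 + 310 + 255 = 883.
Equity: weight = 318/883 = 0.3601; cost = 10.38%.
Convertible notes (debt portion): weight = 310/883 = 0.3511; after-tax cost = 3.41% × (1 − 17%) = 2.8303%.
Mortgage bonds: weight = 255/883 = 0.2888; after-tax cost = 3.4% × (1 − 17%) = 2.8220%.
WACC = 0.3601 × 10.3800% + 0.3511 × 2.8303% + 0.2888 × 2.8220% = 5.5468%.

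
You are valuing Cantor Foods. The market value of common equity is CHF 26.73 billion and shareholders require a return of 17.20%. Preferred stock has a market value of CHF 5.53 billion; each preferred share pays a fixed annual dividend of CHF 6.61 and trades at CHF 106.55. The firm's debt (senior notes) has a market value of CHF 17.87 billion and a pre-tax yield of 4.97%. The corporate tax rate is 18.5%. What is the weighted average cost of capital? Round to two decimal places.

Cost of preferred: Rp = 6.61 / 106.55 = 6.2037%.
Total capital V = 26.73 + 5.53 + 17.87 = 50.13.
Equity: weight = 26.73/50.13 = 0.5332; cost = 17.2%.
Preferred: weight = 5.53/50.13 = 0.1103; cost = 6.2037%.
Senior notes: weight = 17.87/50.13 = 0.3565; after-tax cost = 4.97% × (1 − 18.5%) = 4.0505%.
WACC = 0.5332 × 17.2000% + 0.1103 × 6.2037% + 0.3565 × 4.0505% = 11.2995%.

11.30%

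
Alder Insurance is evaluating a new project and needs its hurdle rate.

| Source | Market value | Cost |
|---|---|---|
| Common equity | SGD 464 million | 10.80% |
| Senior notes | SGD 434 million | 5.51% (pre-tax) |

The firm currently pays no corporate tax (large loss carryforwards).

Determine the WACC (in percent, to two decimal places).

8.24%

Total capital V = 464 + 434 = 898.
Equity: weight = 464/898 = 0.5167; cost = 10.8%.
Senior notes: weight = 434/898 = 0.4833; after-tax cost = 5.51% × (1 − 0%) = 5.5100%.
WACC = 0.5167 × 10.8000% + 0.4833 × 5.5100% = 8.2434%.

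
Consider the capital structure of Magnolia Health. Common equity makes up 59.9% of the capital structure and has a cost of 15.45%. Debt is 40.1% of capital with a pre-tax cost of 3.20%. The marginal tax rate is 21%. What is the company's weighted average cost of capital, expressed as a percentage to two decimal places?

After-tax cost of debt = 3.2% × (1 − 21%) = 2.5280%.
WACC = 0.599 × 15.4500% + 0.401 × 2.5280% = 10.2683%.

10.27%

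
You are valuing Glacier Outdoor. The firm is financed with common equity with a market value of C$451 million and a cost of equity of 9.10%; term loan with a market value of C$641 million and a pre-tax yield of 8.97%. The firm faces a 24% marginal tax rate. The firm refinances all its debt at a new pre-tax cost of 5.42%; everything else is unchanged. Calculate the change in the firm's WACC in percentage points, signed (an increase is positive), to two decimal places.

Current WACC:
Total capital V = 451 + 641 = 1092.
Equity: weight = 451/1092 = 0.4130; cost = 9.1%.
Term loan: weight = 641/1092 = 0.5870; after-tax cost = 8.97% × (1 − 24%) = 6.8172%.
WACC = 0.4130 × 9.1000% + 0.5870 × 6.8172% = 7.7600%.
After the change:
Total capital V = 451 + 641 = 1092.
Equity: weight = 451/1092 = 0.4130; cost = 9.1%.
Term loan: weight = 641/1092 = 0.5870; after-tax cost = 5.42% × (1 − 24%) = 4.1192%.
WACC = 0.4130 × 9.1000% + 0.5870 × 4.1192% = 6.1763%.
Change in WACC = 6.1763% − 7.7600% = -1.5837 pp.

-1.58 pp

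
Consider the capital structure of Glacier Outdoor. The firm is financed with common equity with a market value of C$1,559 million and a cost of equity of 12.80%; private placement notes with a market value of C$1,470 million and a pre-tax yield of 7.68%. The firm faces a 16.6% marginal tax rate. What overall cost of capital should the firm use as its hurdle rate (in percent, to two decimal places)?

9.70%

Total capital V = 1559 + 1470 = 3029.
Equity: weight = 1559/3029 = 0.5147; cost = 12.8%.
Private placement notes: weight = 1470/3029 = 0.4853; after-tax cost = 7.68% × (1 − 16.6%) = 6.4051%.
WACC = 0.5147 × 12.8000% + 0.4853 × 6.4051% = 9.6965%.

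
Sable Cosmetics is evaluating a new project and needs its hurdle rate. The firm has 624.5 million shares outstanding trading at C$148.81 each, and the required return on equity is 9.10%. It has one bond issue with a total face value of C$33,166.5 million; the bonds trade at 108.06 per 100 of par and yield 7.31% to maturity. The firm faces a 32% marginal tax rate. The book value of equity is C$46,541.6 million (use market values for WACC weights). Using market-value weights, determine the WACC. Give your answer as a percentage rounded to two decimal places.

Market value of equity E = 148.81 × 624.5m = 92931.845m. Market value of debt D = 33166.5m × 108.06/100 = 35839.7199m.
Total capital V = 92931.845 + 35839.7199 = 128771.5649.
Equity: weight = 92931.845/128771.5649 = 0.7217; cost = 9.1%.
Bonds outstanding: weight = 35839.7199/128771.5649 = 0.2783; after-tax cost = 7.31% × (1 − 32%) = 4.9708%.
WACC = 0.7217 × 9.1000% + 0.2783 × 4.9708% = 7.9508%.

7.95%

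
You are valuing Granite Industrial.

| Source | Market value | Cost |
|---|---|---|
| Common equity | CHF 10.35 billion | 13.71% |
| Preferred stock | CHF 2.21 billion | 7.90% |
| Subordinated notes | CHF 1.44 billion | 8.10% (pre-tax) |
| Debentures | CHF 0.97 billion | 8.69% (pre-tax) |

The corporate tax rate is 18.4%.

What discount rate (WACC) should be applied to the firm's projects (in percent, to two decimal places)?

11.74%

Total capital V = 10.35 + 2.21 + 1.44 + 0.97 = 14.97.
Equity: weight = 10.35/14.97 = 0.6914; cost = 13.71%.
Preferred: weight = 2.21/14.97 = 0.1476; cost = 7.9%.
Subordinated notes: weight = 1.44/14.97 = 0.0962; after-tax cost = 8.1% × (1 − 18.4%) = 6.6096%.
Debentures: weight = 0.97/14.97 = 0.0648; after-tax cost = 8.69% × (1 − 18.4%) = 7.0910%.
WACC = 0.6914 × 13.7100% + 0.1476 × 7.9000% + 0.0962 × 6.6096% + 0.0648 × 7.0910% = 11.7404%.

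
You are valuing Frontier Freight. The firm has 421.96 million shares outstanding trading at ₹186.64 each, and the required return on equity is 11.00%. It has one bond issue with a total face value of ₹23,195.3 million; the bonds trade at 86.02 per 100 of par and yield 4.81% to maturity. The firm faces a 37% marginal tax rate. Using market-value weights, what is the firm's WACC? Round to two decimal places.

Market value of equity E = 186.64 × 421.96m = 78754.6144m. Market value of debt D = 23195.3m × 86.02/100 = 19952.59706m.
Total capital V = 78754.6144 + 19952.59706 = 98707.21146.
Equity: weight = 78754.6144/98707.21146 = 0.7979; cost = 11%.
Bonds outstanding: weight = 19952.59706/98707.21146 = 0.2021; after-tax cost = 4.81% × (1 − 37%) = 3.0303%.
WACC = 0.7979 × 11.0000% + 0.2021 × 3.0303% = 9.3890%.

9.39%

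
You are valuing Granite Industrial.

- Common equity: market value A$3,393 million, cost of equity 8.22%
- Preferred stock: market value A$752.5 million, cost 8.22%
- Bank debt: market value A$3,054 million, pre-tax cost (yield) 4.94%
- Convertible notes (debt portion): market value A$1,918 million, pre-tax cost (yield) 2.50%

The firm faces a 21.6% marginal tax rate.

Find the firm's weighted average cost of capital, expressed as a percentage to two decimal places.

Total capital V = 3393 + 752.5 + 3054 + 1918 = 9117.5.
Equity: weight = 3393/9117.5 = 0.3721; cost = 8.22%.
Preferred: weight = 752.5/9117.5 = 0.0825; cost = 8.22%.
Bank debt: weight = 3054/9117.5 = 0.3350; after-tax cost = 4.94% × (1 − 21.6%) = 3.8730%.
Convertible notes (debt portion): weight = 1918/9117.5 = 0.2104; after-tax cost = 2.5% × (1 − 21.6%) = 1.9600%.
WACC = 0.3721 × 8.2200% + 0.0825 × 8.2200% + 0.3350 × 3.8730% + 0.2104 × 1.9600% = 5.4470%.

5.45%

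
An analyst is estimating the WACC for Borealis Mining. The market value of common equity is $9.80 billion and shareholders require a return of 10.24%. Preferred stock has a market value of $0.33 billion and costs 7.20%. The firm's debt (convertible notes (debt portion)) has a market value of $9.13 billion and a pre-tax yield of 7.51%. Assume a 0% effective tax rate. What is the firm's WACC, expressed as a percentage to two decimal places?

8.89%

Total capital V = 9.8 + 0.33 + 9.13 = 19.26.
Equity: weight = 9.8/19.26 = 0.5088; cost = 10.24%.
Preferred: weight = 0.33/19.26 = 0.0171; cost = 7.2%.
Convertible notes (debt portion): weight = 9.13/19.26 = 0.4740; after-tax cost = 7.51% × (1 − 0%) = 7.5100%.
WACC = 0.5088 × 10.2400% + 0.0171 × 7.2000% + 0.4740 × 7.5100% = 8.8938%.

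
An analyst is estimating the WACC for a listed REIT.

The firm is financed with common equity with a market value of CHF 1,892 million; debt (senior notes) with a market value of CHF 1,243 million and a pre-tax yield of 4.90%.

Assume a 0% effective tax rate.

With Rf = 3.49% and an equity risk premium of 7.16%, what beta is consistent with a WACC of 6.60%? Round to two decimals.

Total capital V = 1892 + 1243 = 3135.
Equity weight = 1892/3135 = 0.6035.
Senior notes weight = 1243/3135 = 0.3965.
Debt contribution = 0.3965 × 4.9% × (1 − 0%) = 1.9428%.
Required equity contribution = 6.6% − 1.9428% = 4.6572%  ⇒  Re = 7.7169%.
CAPM: 7.7169% = 3.49% + β × 7.16%  ⇒  β = 0.5903.

0.59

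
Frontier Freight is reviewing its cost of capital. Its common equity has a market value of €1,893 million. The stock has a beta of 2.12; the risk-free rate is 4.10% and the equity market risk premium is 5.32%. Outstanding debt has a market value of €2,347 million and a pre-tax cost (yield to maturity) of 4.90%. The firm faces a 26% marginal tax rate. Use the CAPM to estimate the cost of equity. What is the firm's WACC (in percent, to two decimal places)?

Cost of equity via CAPM: Re = 4.1% + 2.12 × 5.32% = 15.3784%.
Total capital V = 1893 + 2347 = 4240.
Equity: weight = 1893/4240 = 0.4465; cost = 15.3784%.
Debt: weight = 2347/4240 = 0.5535; after-tax cost = 4.9% × (1 − 26%) = 3.6260%.
WACC = 0.4465 × 15.3784% + 0.5535 × 3.6260% = 8.8730%.

8.87%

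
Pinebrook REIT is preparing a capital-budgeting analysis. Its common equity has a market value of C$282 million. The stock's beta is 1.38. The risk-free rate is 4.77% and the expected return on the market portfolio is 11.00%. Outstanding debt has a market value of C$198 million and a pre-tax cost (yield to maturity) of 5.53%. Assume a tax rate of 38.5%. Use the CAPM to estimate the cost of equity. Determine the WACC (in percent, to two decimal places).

Market risk premium = 11.0% − 4.77% = 6.23%.
Cost of equity via CAPM: Re = 4.77% + 1.38 × 6.23% = 13.3674%.
Total capital V = 282 + 198 = 480.
Equity: weight = 282/480 = 0.5875; cost = 13.3674%.
Debt: weight = 198/480 = 0.4125; after-tax cost = 5.53% × (1 − 38.5%) = 3.4009%.
WACC = 0.5875 × 13.3674% + 0.4125 × 3.4009% = 9.2562%.

9.26%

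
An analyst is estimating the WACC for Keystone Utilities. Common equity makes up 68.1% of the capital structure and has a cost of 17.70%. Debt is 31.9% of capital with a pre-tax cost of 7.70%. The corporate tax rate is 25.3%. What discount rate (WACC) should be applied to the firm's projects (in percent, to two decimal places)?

After-tax cost of debt = 7.7% × (1 − 25.3%) = 5.7519%.
WACC = 0.681 × 17.7000% + 0.319 × 5.7519% = 13.8886%.

13.89%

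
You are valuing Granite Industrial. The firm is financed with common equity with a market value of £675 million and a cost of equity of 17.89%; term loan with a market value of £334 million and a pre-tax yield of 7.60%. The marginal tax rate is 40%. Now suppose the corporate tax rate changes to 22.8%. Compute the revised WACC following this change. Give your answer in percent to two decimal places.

After the change:
Total capital V = 675 + 334 = 1009.
Equity: weight = 675/1009 = 0.6690; cost = 17.89%.
Term loan: weight = 334/1009 = 0.3310; after-tax cost = 7.6% × (1 − 22.8%) = 5.8672%.
WACC = 0.6690 × 17.8900% + 0.3310 × 5.8672% = 13.9102%.

13.91%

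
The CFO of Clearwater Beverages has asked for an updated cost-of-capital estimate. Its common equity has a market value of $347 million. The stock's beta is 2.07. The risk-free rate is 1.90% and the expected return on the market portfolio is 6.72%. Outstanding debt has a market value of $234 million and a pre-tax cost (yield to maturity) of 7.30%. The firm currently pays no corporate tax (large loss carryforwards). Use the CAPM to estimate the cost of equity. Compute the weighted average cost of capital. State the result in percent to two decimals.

Market risk premium = 6.72% − 1.9% = 4.82%.
Cost of equity via CAPM: Re = 1.9% + 2.07 × 4.82% = 11.8774%.
Total capital V = 347 + 234 = 581.
Equity: weight = 347/581 = 0.5972; cost = 11.8774%.
Debt: weight = 234/581 = 0.4028; after-tax cost = 7.3% × (1 − 0%) = 7.3000%.
WACC = 0.5972 × 11.8774% + 0.4028 × 7.3000% = 10.0338%.

10.03%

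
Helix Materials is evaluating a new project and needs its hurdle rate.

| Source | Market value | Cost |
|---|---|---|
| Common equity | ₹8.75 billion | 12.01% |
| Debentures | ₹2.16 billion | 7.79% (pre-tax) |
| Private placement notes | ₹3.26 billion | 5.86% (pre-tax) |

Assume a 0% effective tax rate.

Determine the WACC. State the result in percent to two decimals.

Total capital V = 8.75 + 2.16 + 3.26 = 14.17.
Equity: weight = 8.75/14.17 = 0.6175; cost = 12.01%.
Debentures: weight = 2.16/14.17 = 0.1524; after-tax cost = 7.79% × (1 − 0%) = 7.7900%.
Private placement notes: weight = 3.26/14.17 = 0.2301; after-tax cost = 5.86% × (1 − 0%) = 5.8600%.
WACC = 0.6175 × 12.0100% + 0.1524 × 7.7900% + 0.2301 × 5.8600% = 9.9518%.

9.95%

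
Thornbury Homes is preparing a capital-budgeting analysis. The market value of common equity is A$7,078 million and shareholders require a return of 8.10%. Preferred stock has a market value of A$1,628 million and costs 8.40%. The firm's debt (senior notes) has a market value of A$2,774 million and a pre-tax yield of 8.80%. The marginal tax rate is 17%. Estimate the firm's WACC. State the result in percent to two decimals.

Total capital V = 7078 + 1628 + 2774 = 11480.
Equity: weight = 7078/11480 = 0.6166; cost = 8.1%.
Preferred: weight = 1628/11480 = 0.1418; cost = 8.4%.
Senior notes: weight = 2774/11480 = 0.2416; after-tax cost = 8.8% × (1 − 17%) = 7.3040%.
WACC = 0.6166 × 8.1000% + 0.1418 × 8.4000% + 0.2416 × 7.3040% = 7.9502%.

7.95%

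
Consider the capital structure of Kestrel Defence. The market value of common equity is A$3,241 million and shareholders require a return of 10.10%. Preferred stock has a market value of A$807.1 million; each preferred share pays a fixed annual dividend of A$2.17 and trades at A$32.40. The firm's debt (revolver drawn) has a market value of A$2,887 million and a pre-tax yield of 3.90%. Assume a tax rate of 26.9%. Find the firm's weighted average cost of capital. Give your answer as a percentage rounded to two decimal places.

Cost of preferred: Rp = 2.17 / 32.4 = 6.6975%.
Total capital V = 3241 + 807.1 + 2887 = 6935.1.
Equity: weight = 3241/6935.1 = 0.4673; cost = 10.1%.
Preferred: weight = 807.1/6935.1 = 0.1164; cost = 6.6975%.
Revolver drawn: weight = 2887/6935.1 = 0.4163; after-tax cost = 3.9% × (1 − 26.9%) = 2.8509%.
WACC = 0.4673 × 10.1000% + 0.1164 × 6.6975% + 0.4163 × 2.8509% = 6.6863%.

6.69%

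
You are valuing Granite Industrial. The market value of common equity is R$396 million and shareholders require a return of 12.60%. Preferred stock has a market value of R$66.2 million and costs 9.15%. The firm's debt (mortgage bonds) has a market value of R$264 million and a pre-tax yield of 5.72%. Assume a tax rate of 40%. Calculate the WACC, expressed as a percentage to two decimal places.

8.95%

Total capital V = 396 + 66.2 + 264 = 726.2.
Equity: weight = 396/726.2 = 0.5453; cost = 12.6%.
Preferred: weight = 66.2/726.2 = 0.0912; cost = 9.15%.
Mortgage bonds: weight = 264/726.2 = 0.3635; after-tax cost = 5.72% × (1 − 40%) = 3.4320%.
WACC = 0.5453 × 12.6000% + 0.0912 × 9.1500% + 0.3635 × 3.4320% = 8.9526%.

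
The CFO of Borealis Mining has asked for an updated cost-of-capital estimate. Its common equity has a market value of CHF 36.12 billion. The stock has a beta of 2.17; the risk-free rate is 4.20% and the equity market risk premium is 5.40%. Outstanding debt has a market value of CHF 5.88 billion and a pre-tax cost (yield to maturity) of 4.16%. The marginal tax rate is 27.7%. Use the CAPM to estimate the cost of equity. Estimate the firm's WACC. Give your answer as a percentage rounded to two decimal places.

14.11%

Cost of equity via CAPM: Re = 4.2% + 2.17 × 5.4% = 15.9180%.
Total capital V = 36.12 + 5.88 = 42.
Equity: weight = 36.12/42 = 0.8600; cost = 15.918%.
Debt: weight = 5.88/42 = 0.1400; after-tax cost = 4.16% × (1 − 27.7%) = 3.0077%.
WACC = 0.8600 × 15.9180% + 0.1400 × 3.0077% = 14.1106%.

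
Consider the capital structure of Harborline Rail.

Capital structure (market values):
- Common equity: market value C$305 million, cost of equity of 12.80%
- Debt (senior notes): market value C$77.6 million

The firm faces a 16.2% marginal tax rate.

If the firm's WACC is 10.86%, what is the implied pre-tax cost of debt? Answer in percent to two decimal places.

3.86%

Total capital V = 305 + 77.6 = 382.6.
Equity weight = 305/382.6 = 0.7972.
Senior notes weight = 77.6/382.6 = 0.2028.
Equity contribution = 0.7972 × 12.8% = 10.2039%.
Remaining for debt = 10.86% − 10.2039% = 0.6561%.
Rd × (1 − 16.2%) × 0.2028 = 0.6561%  ⇒  Rd = 3.8604%.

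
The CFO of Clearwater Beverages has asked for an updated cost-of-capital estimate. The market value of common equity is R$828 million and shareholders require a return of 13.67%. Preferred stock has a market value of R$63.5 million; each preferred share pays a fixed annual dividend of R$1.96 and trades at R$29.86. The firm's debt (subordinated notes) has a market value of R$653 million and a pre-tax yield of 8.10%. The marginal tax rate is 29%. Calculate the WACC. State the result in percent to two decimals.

Cost of preferred: Rp = 1.96 / 29.86 = 6.5640%.
Total capital V = 828 + 63.5 + 653 = 1544.5.
Equity: weight = 828/1544.5 = 0.5361; cost = 13.67%.
Preferred: weight = 63.5/1544.5 = 0.0411; cost = 6.564%.
Subordinated notes: weight = 653/1544.5 = 0.4228; after-tax cost = 8.1% × (1 − 29%) = 5.7510%.
WACC = 0.5361 × 13.6700% + 0.0411 × 6.5640% + 0.4228 × 5.7510% = 10.0298%.

10.03%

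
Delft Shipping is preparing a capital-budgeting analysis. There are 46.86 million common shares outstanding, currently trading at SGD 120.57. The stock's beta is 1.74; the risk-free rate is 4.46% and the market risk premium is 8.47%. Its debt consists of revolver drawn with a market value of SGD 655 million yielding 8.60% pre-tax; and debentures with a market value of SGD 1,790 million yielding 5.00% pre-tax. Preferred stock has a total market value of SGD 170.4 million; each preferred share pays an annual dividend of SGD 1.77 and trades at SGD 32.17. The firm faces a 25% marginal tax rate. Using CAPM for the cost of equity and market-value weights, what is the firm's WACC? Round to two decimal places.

14.56%

Cost of equity via CAPM: Re = 4.46% + 1.74 × 8.47% = 19.1978%.
Cost of preferred: Rp = 1.77 / 32.17 = 5.5020%.
Market value of equity E = 120.57 × 46.86m = 5649.9102m.
Total capital V = 5649.9102 + 170.4 + 655 + 1790 = 8265.3102.
Equity: weight = 5649.9102/8265.3102 = 0.6836; cost = 19.1978%.
Preferred: weight = 170.4/8265.3102 = 0.0206; cost = 5.502%.
Revolver drawn: weight = 655/8265.3102 = 0.0792; after-tax cost = 8.6% × (1 − 25%) = 6.4500%.
Debentures: weight = 1790/8265.3102 = 0.2166; after-tax cost = 5% × (1 − 25%) = 3.7500%.
WACC = 0.6836 × 19.1978% + 0.0206 × 5.5020% + 0.0792 × 6.4500% + 0.2166 × 3.7500% = 14.5597%.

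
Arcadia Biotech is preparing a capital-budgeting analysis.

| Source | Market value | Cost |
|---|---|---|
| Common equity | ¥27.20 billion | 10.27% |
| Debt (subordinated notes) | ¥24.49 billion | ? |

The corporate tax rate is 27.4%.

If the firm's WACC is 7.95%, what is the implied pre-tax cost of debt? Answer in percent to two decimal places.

7.40%

Total capital V = 27.2 + 24.49 = 51.69.
Equity weight = 27.2/51.69 = 0.5262.
Subordinated notes weight = 24.49/51.69 = 0.4738.
Equity contribution = 0.5262 × 10.27% = 5.4042%.
Remaining for debt = 7.95% − 5.4042% = 2.5458%.
Rd × (1 − 27.4%) × 0.4738 = 2.5458%  ⇒  Rd = 7.4012%.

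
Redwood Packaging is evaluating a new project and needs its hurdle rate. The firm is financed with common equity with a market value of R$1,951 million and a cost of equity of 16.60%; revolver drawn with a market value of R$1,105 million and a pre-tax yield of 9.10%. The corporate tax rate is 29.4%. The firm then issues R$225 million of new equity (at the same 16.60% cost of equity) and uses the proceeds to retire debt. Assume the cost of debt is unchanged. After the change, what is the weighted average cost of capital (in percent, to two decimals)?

13.67%

After the change:
Total capital V = 2176 + 880 = 3056.
Equity: weight = 2176/3056 = 0.7120; cost = 16.6%.
Revolver drawn: weight = 880/3056 = 0.2880; after-tax cost = 9.1% × (1 − 29.4%) = 6.4246%.
WACC = 0.7120 × 16.6000% + 0.2880 × 6.4246% = 13.6699%.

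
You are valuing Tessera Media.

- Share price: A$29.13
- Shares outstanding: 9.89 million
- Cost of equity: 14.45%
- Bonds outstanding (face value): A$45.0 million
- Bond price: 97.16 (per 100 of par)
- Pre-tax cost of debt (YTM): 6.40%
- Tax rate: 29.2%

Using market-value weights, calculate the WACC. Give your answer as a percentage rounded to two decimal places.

13.14%

Market value of equity E = 29.13 × 9.89m = 288.0957m. Market value of debt D = 45m × 97.16/100 = 43.722m.
Total capital V = 288.0957 + 43.722 = 331.8177.
Equity: weight = 288.0957/331.8177 = 0.8682; cost = 14.45%.
Bonds outstanding: weight = 43.722/331.8177 = 0.1318; after-tax cost = 6.4% × (1 − 29.2%) = 4.5312%.
WACC = 0.8682 × 14.4500% + 0.1318 × 4.5312% = 13.1430%.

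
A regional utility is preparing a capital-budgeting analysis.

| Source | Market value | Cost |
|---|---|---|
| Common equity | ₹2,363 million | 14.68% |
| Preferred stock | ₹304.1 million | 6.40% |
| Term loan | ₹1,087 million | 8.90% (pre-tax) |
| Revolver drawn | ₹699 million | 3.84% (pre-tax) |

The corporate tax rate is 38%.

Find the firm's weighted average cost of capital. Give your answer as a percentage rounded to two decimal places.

Total capital V = 2363 + 304.1 + 1087 + 699 = 4453.1.
Equity: weight = 2363/4453.1 = 0.5306; cost = 14.68%.
Preferred: weight = 304.1/4453.1 = 0.0683; cost = 6.4%.
Term loan: weight = 1087/4453.1 = 0.2441; after-tax cost = 8.9% × (1 − 38%) = 5.5180%.
Revolver drawn: weight = 699/4453.1 = 0.1570; after-tax cost = 3.84% × (1 − 38%) = 2.3808%.
WACC = 0.5306 × 14.6800% + 0.0683 × 6.4000% + 0.2441 × 5.5180% + 0.1570 × 2.3808% = 9.9475%.

9.95%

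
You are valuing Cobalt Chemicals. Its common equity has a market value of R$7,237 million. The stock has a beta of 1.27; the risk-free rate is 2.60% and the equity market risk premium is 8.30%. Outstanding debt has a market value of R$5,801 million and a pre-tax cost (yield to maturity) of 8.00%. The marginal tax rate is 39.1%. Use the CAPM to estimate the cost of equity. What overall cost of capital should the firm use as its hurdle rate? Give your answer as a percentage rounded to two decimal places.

Cost of equity via CAPM: Re = 2.6% + 1.27 × 8.3% = 13.1410%.
Total capital V = 7237 + 5801 = 13038.
Equity: weight = 7237/13038 = 0.5551; cost = 13.141%.
Debt: weight = 5801/13038 = 0.4449; after-tax cost = 8% × (1 − 39.1%) = 4.8720%.
WACC = 0.5551 × 13.1410% + 0.4449 × 4.8720% = 9.4619%.

9.46%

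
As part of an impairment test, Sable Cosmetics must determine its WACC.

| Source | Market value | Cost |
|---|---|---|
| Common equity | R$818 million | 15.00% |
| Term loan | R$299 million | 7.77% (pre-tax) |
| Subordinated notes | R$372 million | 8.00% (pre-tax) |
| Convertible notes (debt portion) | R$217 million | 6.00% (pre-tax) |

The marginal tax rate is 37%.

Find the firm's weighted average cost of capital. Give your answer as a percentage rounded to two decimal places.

9.63%

Total capital V = 818 + 299 + 372 + 217 = 1706.
Equity: weight = 818/1706 = 0.4795; cost = 15%.
Term loan: weight = 299/1706 = 0.1753; after-tax cost = 7.77% × (1 − 37%) = 4.8951%.
Subordinated notes: weight = 372/1706 = 0.2181; after-tax cost = 8% × (1 − 37%) = 5.0400%.
Convertible notes (debt portion): weight = 217/1706 = 0.1272; after-tax cost = 6% × (1 − 37%) = 3.7800%.
WACC = 0.4795 × 15.0000% + 0.1753 × 4.8951% + 0.2181 × 5.0400% + 0.1272 × 3.7800% = 9.6300%.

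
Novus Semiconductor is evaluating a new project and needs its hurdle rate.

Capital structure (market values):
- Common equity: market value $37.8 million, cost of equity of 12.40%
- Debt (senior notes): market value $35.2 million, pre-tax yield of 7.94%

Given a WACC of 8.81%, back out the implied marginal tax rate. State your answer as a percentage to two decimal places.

37.60%

Total capital V = 37.8 + 35.2 = 73.
Equity weight = 37.8/73 = 0.5178.
Senior notes weight = 35.2/73 = 0.4822.
Equity contribution = 0.5178 × 12.4% = 6.4208%.
Debt contribution must be 8.81% − 6.4208% = 2.3892%.
0.4822 × 7.94% × (1 − T) = 2.3892%  ⇒  (1 − T) = 0.6240.
T = 37.5966%.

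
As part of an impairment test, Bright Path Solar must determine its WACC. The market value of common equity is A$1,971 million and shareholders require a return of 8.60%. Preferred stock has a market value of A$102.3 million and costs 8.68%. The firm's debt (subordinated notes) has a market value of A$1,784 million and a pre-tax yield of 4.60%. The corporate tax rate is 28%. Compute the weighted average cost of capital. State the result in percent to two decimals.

Total capital V = 1971 + 102.3 + 1784 = 3857.3.
Equity: weight = 1971/3857.3 = 0.5110; cost = 8.6%.
Preferred: weight = 102.3/3857.3 = 0.0265; cost = 8.68%.
Subordinated notes: weight = 1784/3857.3 = 0.4625; after-tax cost = 4.6% × (1 − 28%) = 3.3120%.
WACC = 0.5110 × 8.6000% + 0.0265 × 8.6800% + 0.4625 × 3.3120% = 6.1564%.

6.16%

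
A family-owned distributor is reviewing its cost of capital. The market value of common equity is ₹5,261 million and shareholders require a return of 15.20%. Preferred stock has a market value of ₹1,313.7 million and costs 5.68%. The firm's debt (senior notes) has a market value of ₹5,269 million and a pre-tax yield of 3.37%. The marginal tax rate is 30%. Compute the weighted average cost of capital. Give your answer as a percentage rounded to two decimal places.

Total capital V = 5261 + 1313.7 + 5269 = 11843.7.
Equity: weight = 5261/11843.7 = 0.4442; cost = 15.2%.
Preferred: weight = 1313.7/11843.7 = 0.1109; cost = 5.68%.
Senior notes: weight = 5269/11843.7 = 0.4449; after-tax cost = 3.37% × (1 − 30%) = 2.3590%.
WACC = 0.4442 × 15.2000% + 0.1109 × 5.6800% + 0.4449 × 2.3590% = 8.4314%.

8.43%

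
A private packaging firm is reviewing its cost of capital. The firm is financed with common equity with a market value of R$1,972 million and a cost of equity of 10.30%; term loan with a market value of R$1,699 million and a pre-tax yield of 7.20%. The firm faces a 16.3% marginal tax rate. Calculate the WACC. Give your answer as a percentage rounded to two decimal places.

8.32%

Total capital V = 1972 + 1699 = 3671.
Equity: weight = 1972/3671 = 0.5372; cost = 10.3%.
Term loan: weight = 1699/3671 = 0.4628; after-tax cost = 7.2% × (1 − 16.3%) = 6.0264%.
WACC = 0.5372 × 10.3000% + 0.4628 × 6.0264% = 8.3221%.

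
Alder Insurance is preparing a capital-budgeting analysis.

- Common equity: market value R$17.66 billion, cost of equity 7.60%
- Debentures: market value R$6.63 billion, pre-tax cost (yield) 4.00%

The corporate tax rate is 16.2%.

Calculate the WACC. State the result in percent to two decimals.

6.44%

Total capital V = 17.66 + 6.63 = 24.29.
Equity: weight = 17.66/24.29 = 0.7270; cost = 7.6%.
Debentures: weight = 6.63/24.29 = 0.2730; after-tax cost = 4% × (1 − 16.2%) = 3.3520%.
WACC = 0.7270 × 7.6000% + 0.2730 × 3.3520% = 6.4405%.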